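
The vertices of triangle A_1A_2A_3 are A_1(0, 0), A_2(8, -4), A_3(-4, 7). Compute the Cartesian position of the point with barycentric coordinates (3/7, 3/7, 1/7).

(20/7, -5/7)

P = (3/7)·A_1 + (3/7)·A_2 + (1/7)·A_3.
x-coordinate: (3/7)·0 + (3/7)·8 + (1/7)·(-4) = 20/7.
y-coordinate: (3/7)·0 + (3/7)·(-4) + (1/7)·7 = -5/7.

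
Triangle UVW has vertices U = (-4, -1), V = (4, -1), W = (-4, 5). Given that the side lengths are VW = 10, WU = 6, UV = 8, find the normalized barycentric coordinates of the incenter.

(5/12, 1/4, 1/3)

The incenter has barycentric coordinates proportional to the opposite side lengths: (10 : 6 : 8).
Normalizing by 10+6+8 = 24 gives (5/12, 1/4, 1/3).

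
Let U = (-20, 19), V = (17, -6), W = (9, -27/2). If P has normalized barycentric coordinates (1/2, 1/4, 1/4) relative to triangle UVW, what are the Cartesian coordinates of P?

P = (1/2)·U + (1/4)·V + (1/4)·W.
x-coordinate: (1/2)·(-20) + (1/4)·17 + (1/4)·9 = -7/2.
y-coordinate: (1/2)·19 + (1/4)·(-6) + (1/4)·(-27/2) = 37/8.

(-7/2, 37/8)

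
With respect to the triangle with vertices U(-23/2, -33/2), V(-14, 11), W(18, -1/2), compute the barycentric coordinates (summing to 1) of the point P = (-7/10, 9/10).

Signed area of the reference triangle: [UVW] = ½·((-23/2)·(11−(-1/2)) + (-14)·(-1/2−(-33/2)) + 18·(-33/2−11)) = ½·(-529/4 − 224 − 495) = -3405/8.
[PVW] = ½·((-7/10)·(11−(-1/2)) + (-14)·(-1/2−(9/10)) + 18·(9/10−11)) = ½·(-161/20 + 98/5 − 909/5) = -681/8, so the U-coordinate is (-681/8)/(-3405/8) = 1/5.
[UPW] = ½·((-23/2)·(9/10−(-1/2)) + (-7/10)·(-1/2−(-33/2)) + 18·(-33/2−(9/10))) = ½·(-161/10 − 56/5 − 1566/5) = -681/4, so the V-coordinate is 2/5.
[UVP] = ½·((-23/2)·(11−(9/10)) + (-14)·(9/10−(-33/2)) + (-7/10)·(-33/2−11)) = ½·(-2323/20 − 1218/5 + 77/4) = -681/4, so the W-coordinate is 2/5.

(1/5, 2/5, 2/5)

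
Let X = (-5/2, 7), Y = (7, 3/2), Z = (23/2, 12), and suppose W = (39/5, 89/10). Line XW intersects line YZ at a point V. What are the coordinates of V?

Barycentric coordinates of W with respect to XYZ: (1/5, 1/5, 3/5).
On side YZ the X-coordinate is zero; dropping W's X-weight 1/5 and renormalizing the remaining 1/5 : 3/5 gives weights 1/4, 3/4 on Y, Z.
V = (1/4)·(7, 3/2) + (3/4)·(23/2, 12) = (83/8, 75/8).

(83/8, 75/8)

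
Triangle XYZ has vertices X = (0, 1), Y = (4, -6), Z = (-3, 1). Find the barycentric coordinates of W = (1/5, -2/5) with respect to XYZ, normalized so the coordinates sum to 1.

Signed area of the reference triangle: [XYZ] = ½·(0·(-6−1) + 4·(1−1) + (-3)·(1−(-6))) = ½·(0 + 0 − 21) = -21/2.
[WYZ] = ½·((1/5)·(-6−1) + 4·(1−(-2/5)) + (-3)·(-2/5−(-6))) = ½·(-7/5 + 28/5 − 84/5) = -63/10, so the X-coordinate is (-63/10)/(-21/2) = 3/5.
[XWZ] = ½·(0·(-2/5−1) + (1/5)·(1−1) + (-3)·(1−(-2/5))) = ½·(0 + 0 − 21/5) = -21/10, so the Y-coordinate is 1/5.
[XYW] = ½·(0·(-6−(-2/5)) + 4·(-2/5−1) + (1/5)·(1−(-6))) = ½·(0 − 28/5 + 7/5) = -21/10, so the Z-coordinate is 1/5.
Check: 3/5 + 1/5 + 1/5 = 1.

(3/5, 1/5, 1/5)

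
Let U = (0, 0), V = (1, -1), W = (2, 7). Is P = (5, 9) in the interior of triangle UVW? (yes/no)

Barycentric coordinates of P: (-22/9, 17/9, 14/9).
The three coordinates are negative, positive, positive; a point is interior exactly when all three are positive.

no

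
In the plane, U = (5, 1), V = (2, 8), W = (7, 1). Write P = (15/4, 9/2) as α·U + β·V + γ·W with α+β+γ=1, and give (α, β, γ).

Signed area of the reference triangle: [UVW] = ½·(5·(8−1) + 2·(1−1) + 7·(1−8)) = ½·(35 + 0 − 49) = -7.
[PVW] = ½·((15/4)·(8−1) + 2·(1−(9/2)) + 7·(9/2−8)) = ½·(105/4 − 7 − 49/2) = -21/8, so the U-coordinate is (-21/8)/(-7) = 3/8.
[UPW] = ½·(5·(9/2−1) + (15/4)·(1−1) + 7·(1−(9/2))) = ½·(35/2 + 0 − 49/2) = -7/2, so the V-coordinate is 1/2.
[UVP] = ½·(5·(8−(9/2)) + 2·(9/2−1) + (15/4)·(1−8)) = ½·(35/2 + 7 − 105/4) = -7/8, so the W-coordinate is 1/8.
Check: 3/8 + 1/2 + 1/8 = 1.

(3/8, 1/2, 1/8)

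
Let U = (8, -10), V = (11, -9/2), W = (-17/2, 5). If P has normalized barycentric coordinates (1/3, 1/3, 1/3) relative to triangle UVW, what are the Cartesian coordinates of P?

(7/2, -19/6)

P = (1/3)·U + (1/3)·V + (1/3)·W.
x-coordinate: (1/3)·8 + (1/3)·11 + (1/3)·(-17/2) = 7/2.
y-coordinate: (1/3)·(-10) + (1/3)·(-9/2) + (1/3)·5 = -19/6.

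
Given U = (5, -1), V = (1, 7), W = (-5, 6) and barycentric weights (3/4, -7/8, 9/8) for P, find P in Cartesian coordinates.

(-11/4, -1/8)

P = (3/4)·U + (-7/8)·V + (9/8)·W.
x-coordinate: (3/4)·5 + (-7/8)·1 + (9/8)·(-5) = -11/4.
y-coordinate: (3/4)·(-1) + (-7/8)·7 + (9/8)·6 = -1/8.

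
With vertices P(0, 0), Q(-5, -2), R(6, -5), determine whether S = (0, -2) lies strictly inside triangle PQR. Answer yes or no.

Barycentric coordinates of S: (15/37, 12/37, 10/37).
The three coordinates are positive, positive, positive; a point is interior exactly when all three are positive.

yes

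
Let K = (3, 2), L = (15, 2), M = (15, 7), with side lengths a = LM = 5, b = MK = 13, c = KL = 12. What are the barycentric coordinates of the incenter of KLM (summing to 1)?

The incenter has barycentric coordinates proportional to the opposite side lengths: (5 : 13 : 12).
Normalizing by 5+13+12 = 30 gives (1/6, 13/30, 2/5).

(1/6, 13/30, 2/5)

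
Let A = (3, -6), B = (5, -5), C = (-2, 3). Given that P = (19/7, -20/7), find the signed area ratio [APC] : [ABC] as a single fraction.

4/7

[ABC] = ½·(3·(-5−3) + 5·(3−(-6)) + (-2)·(-6−(-5))) = ½·(-24 + 45 + 2) = 23/2.
[APC] = ½·(3·(-20/7−3) + (19/7)·(3−(-6)) + (-2)·(-6−(-20/7))) = ½·(-123/7 + 171/7 + 44/7) = 46/7, so the ratio is (46/7)/(23/2) = 4/7.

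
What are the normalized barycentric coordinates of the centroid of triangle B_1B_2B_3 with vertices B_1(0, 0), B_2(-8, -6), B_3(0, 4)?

The centroid is the average of the vertices, so each weight is 1/3.

(1/3, 1/3, 1/3)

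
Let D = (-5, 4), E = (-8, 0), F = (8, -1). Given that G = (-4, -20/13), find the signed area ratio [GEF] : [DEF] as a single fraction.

-4/13

[DEF] = ½·((-5)·(0−(-1)) + (-8)·(-1−4) + 8·(4−0)) = ½·(-5 + 40 + 32) = 67/2.
[GEF] = ½·((-4)·(0−(-1)) + (-8)·(-1−(-20/13)) + 8·(-20/13−0)) = ½·(-4 − 56/13 − 160/13) = -134/13, so the ratio is (-134/13)/(67/2) = -4/13.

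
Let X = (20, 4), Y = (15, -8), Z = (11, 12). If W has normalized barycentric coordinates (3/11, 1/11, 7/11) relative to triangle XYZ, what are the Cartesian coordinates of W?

(152/11, 8)

W = (3/11)·X + (1/11)·Y + (7/11)·Z.
x-coordinate: (3/11)·20 + (1/11)·15 + (7/11)·11 = 152/11.
y-coordinate: (3/11)·4 + (1/11)·(-8) + (7/11)·12 = 8.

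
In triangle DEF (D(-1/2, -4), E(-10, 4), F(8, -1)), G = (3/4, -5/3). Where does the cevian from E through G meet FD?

Barycentric coordinates of G with respect to DEF: (1/2, 1/6, 1/3).
On side FD the E-coordinate is zero; dropping G's E-weight 1/6 and renormalizing the remaining 1/3 : 1/2 gives weights 2/5, 3/5 on F, D.
H = (2/5)·(8, -1) + (3/5)·(-1/2, -4) = (29/10, -14/5).

(29/10, -14/5)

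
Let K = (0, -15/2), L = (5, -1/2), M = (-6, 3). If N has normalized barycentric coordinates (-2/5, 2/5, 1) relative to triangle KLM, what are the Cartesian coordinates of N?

(-4, 29/5)

N = (-2/5)·K + (2/5)·L + 1·M.
x-coordinate: (-2/5)·0 + (2/5)·5 + 1·(-6) = -4.
y-coordinate: (-2/5)·(-15/2) + (2/5)·(-1/2) + 1·3 = 29/5.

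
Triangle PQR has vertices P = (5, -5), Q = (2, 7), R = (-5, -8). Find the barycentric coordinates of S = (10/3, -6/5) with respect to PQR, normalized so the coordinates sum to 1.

Signed area of the reference triangle: [PQR] = ½·(5·(7−(-8)) + 2·(-8−(-5)) + (-5)·(-5−7)) = ½·(75 − 6 + 60) = 129/2.
[SQR] = ½·((10/3)·(7−(-8)) + 2·(-8−(-6/5)) + (-5)·(-6/5−7)) = ½·(50 − 68/5 + 41) = 387/10, so the P-coordinate is (387/10)/(129/2) = 3/5.
[PSR] = ½·(5·(-6/5−(-8)) + (10/3)·(-8−(-5)) + (-5)·(-5−(-6/5))) = ½·(34 − 10 + 19) = 43/2, so the Q-coordinate is 1/3.
[PQS] = ½·(5·(7−(-6/5)) + 2·(-6/5−(-5)) + (10/3)·(-5−7)) = ½·(41 + 38/5 − 40) = 43/10, so the R-coordinate is 1/15.
Check: 3/5 + 1/3 + 1/15 = 1.

(3/5, 1/3, 1/15)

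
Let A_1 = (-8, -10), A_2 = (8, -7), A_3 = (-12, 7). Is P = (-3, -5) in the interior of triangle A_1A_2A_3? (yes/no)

yes

Barycentric coordinates of P: (57/142, 105/284, 65/284).
The three coordinates are positive, positive, positive; a point is interior exactly when all three are positive.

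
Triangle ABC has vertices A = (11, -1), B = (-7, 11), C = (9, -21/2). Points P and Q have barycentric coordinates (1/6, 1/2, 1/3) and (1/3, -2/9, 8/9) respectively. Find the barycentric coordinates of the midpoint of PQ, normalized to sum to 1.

(1/4, 5/36, 11/18)

Since both coordinate triples sum to 1, the midpoint's barycentrics are the componentwise average.
(1/6+1/3)/2 = 1/4; similarly 5/36 and 11/18.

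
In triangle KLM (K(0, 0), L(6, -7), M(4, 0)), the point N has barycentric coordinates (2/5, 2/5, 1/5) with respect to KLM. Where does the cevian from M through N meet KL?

Line MN meets KL where the M-coordinate vanishes; zeroing N's M-weight and renormalizing leaves K, L-weights 2/5 : 2/5 → (1/2, 1/2).
So J = (1/2)·K + (1/2)·L = (3, -7/2).

(3, -7/2)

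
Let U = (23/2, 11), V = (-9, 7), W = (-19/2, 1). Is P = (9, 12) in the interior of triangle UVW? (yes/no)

Barycentric coordinates of P: (211/242, 46/121, -61/242).
The three coordinates are positive, positive, negative; a point is interior exactly when all three are positive.

no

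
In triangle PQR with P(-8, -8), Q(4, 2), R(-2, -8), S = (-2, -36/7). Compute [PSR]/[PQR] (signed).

[PQR] = ½·((-8)·(2−(-8)) + 4·(-8−(-8)) + (-2)·(-8−2)) = ½·(-80 + 0 + 20) = -30.
[PSR] = ½·((-8)·(-36/7−(-8)) + (-2)·(-8−(-8)) + (-2)·(-8−(-36/7))) = ½·(-160/7 + 0 + 40/7) = -60/7, so the ratio is (-60/7)/(-30) = 2/7.

2/7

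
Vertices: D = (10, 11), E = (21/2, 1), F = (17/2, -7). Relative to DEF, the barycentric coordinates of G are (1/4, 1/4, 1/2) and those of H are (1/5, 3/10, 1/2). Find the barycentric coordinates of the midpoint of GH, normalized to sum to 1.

Since both coordinate triples sum to 1, the midpoint's barycentrics are the componentwise average.
(1/4+1/5)/2 = 9/40; similarly 11/40 and 1/2.

(9/40, 11/40, 1/2)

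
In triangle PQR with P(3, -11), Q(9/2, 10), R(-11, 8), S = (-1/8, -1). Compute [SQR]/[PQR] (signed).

1/2

[PQR] = ½·(3·(10−8) + (9/2)·(8−(-11)) + (-11)·(-11−10)) = ½·(6 + 171/2 + 231) = 645/4.
[SQR] = ½·((-1/8)·(10−8) + (9/2)·(8−(-1)) + (-11)·(-1−10)) = ½·(-1/4 + 81/2 + 121) = 645/8, so the ratio is (645/8)/(645/4) = 1/2.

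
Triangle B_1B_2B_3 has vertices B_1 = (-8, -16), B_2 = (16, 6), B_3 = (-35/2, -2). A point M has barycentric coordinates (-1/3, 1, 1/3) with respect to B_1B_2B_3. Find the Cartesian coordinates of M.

M = (-1/3)·B_1 + 1·B_2 + (1/3)·B_3.
x-coordinate: (-1/3)·(-8) + 1·16 + (1/3)·(-35/2) = 77/6.
y-coordinate: (-1/3)·(-16) + 1·6 + (1/3)·(-2) = 32/3.

(77/6, 32/3)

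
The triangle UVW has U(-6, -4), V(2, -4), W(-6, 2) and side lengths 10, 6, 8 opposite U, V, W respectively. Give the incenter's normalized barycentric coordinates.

(5/12, 1/4, 1/3)

The incenter has barycentric coordinates proportional to the opposite side lengths: (10 : 6 : 8).
Normalizing by 10+6+8 = 24 gives (5/12, 1/4, 1/3).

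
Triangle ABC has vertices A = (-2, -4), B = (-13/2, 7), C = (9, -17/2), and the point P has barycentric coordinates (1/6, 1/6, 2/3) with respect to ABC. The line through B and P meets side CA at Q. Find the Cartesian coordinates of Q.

(34/5, -38/5)

Line BP meets CA where the B-coordinate vanishes; zeroing P's B-weight and renormalizing leaves C, A-weights 2/3 : 1/6 → (4/5, 1/5).
So Q = (4/5)·C + (1/5)·A = (34/5, -38/5).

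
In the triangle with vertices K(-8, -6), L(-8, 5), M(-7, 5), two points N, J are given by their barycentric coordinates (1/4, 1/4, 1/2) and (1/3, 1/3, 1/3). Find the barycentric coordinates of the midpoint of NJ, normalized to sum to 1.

(7/24, 7/24, 5/12)

Since both coordinate triples sum to 1, the midpoint's barycentrics are the componentwise average.
(1/4+1/3)/2 = 7/24; similarly 7/24 and 5/12.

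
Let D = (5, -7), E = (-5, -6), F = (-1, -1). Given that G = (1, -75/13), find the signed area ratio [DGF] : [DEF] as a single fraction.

4/13

[DEF] = ½·(5·(-6−(-1)) + (-5)·(-1−(-7)) + (-1)·(-7−(-6))) = ½·(-25 − 30 + 1) = -27.
[DGF] = ½·(5·(-75/13−(-1)) + 1·(-1−(-7)) + (-1)·(-7−(-75/13))) = ½·(-310/13 + 6 + 16/13) = -108/13, so the ratio is (-108/13)/(-27) = 4/13.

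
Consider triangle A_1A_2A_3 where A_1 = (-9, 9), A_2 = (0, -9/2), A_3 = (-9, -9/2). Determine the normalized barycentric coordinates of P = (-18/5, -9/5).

(1/5, 3/5, 1/5)

Signed area of the reference triangle: [A_1A_2A_3] = ½·((-9)·(-9/2−(-9/2)) + 0·(-9/2−9) + (-9)·(9−(-9/2))) = ½·(0 + 0 − 243/2) = -243/4.
[PA_2A_3] = ½·((-18/5)·(-9/2−(-9/2)) + 0·(-9/2−(-9/5)) + (-9)·(-9/5−(-9/2))) = ½·(0 + 0 − 243/10) = -243/20, so the A_1-coordinate is (-243/20)/(-243/4) = 1/5.
[A_1PA_3] = ½·((-9)·(-9/5−(-9/2)) + (-18/5)·(-9/2−9) + (-9)·(9−(-9/5))) = ½·(-243/10 + 243/5 − 486/5) = -729/20, so the A_2-coordinate is 3/5.
[A_1A_2P] = ½·((-9)·(-9/2−(-9/5)) + 0·(-9/5−9) + (-18/5)·(9−(-9/2))) = ½·(243/10 + 0 − 243/5) = -243/20, so the A_3-coordinate is 1/5.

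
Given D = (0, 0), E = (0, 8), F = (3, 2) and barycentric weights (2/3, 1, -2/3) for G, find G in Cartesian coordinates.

G = (2/3)·D + 1·E + (-2/3)·F.
x-coordinate: (2/3)·0 + 1·0 + (-2/3)·3 = -2.
y-coordinate: (2/3)·0 + 1·8 + (-2/3)·2 = 20/3.

(-2, 20/3)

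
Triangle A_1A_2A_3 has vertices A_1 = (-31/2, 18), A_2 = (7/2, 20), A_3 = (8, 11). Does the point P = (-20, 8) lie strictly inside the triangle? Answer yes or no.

no

Barycentric coordinates of P: (59/40, -533/360, 181/180).
The three coordinates are positive, negative, positive; a point is interior exactly when all three are positive.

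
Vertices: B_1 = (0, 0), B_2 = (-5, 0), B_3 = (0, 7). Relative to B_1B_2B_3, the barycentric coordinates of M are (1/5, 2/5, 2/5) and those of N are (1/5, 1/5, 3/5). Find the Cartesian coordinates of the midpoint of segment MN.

Barycentric coordinates of the midpoint are the average: (1/5, 3/10, 1/2).
Converting: (1/5)·B_1 + (3/10)·B_2 + (1/2)·B_3 = (-3/2, 7/2).

(-3/2, 7/2)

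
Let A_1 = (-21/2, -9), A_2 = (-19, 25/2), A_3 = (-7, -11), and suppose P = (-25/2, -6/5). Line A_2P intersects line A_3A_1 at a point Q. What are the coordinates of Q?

Barycentric coordinates of P with respect to A_1A_2A_3: (1/5, 2/5, 2/5).
On side A_3A_1 the A_2-coordinate is zero; dropping P's A_2-weight 2/5 and renormalizing the remaining 2/5 : 1/5 gives weights 2/3, 1/3 on A_3, A_1.
Q = (2/3)·(-7, -11) + (1/3)·(-21/2, -9) = (-49/6, -31/3).

(-49/6, -31/3)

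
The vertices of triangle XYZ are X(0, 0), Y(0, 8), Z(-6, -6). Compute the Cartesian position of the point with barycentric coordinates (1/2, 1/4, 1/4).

(-3/2, 1/2)

W = (1/2)·X + (1/4)·Y + (1/4)·Z.
x-coordinate: (1/2)·0 + (1/4)·0 + (1/4)·(-6) = -3/2.
y-coordinate: (1/2)·0 + (1/4)·8 + (1/4)·(-6) = 1/2.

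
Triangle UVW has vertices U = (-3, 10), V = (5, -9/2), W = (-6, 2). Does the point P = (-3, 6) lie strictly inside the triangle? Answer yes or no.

Barycentric coordinates of P: (127/215, 24/215, 64/215).
The three coordinates are positive, positive, positive; a point is interior exactly when all three are positive.

yes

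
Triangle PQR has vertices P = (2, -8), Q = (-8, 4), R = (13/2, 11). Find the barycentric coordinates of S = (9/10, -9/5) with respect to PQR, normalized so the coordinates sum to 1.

(3/5, 1/5, 1/5)

Signed area of the reference triangle: [PQR] = ½·(2·(4−11) + (-8)·(11−(-8)) + (13/2)·(-8−4)) = ½·(-14 − 152 − 78) = -122.
[SQR] = ½·((9/10)·(4−11) + (-8)·(11−(-9/5)) + (13/2)·(-9/5−4)) = ½·(-63/10 − 512/5 − 377/10) = -366/5, so the P-coordinate is (-366/5)/(-122) = 3/5.
[PSR] = ½·(2·(-9/5−11) + (9/10)·(11−(-8)) + (13/2)·(-8−(-9/5))) = ½·(-128/5 + 171/10 − 403/10) = -122/5, so the Q-coordinate is 1/5.
[PQS] = ½·(2·(4−(-9/5)) + (-8)·(-9/5−(-8)) + (9/10)·(-8−4)) = ½·(58/5 − 248/5 − 54/5) = -122/5, so the R-coordinate is 1/5.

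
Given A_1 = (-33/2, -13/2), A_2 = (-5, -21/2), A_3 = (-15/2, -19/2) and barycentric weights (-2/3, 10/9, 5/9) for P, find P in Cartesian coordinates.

(23/18, -227/18)

P = (-2/3)·A_1 + (10/9)·A_2 + (5/9)·A_3.
x-coordinate: (-2/3)·(-33/2) + (10/9)·(-5) + (5/9)·(-15/2) = 23/18.
y-coordinate: (-2/3)·(-13/2) + (10/9)·(-21/2) + (5/9)·(-19/2) = -227/18.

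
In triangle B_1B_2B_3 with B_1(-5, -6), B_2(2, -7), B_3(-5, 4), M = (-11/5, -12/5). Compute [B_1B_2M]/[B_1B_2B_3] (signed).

2/5

[B_1B_2B_3] = ½·((-5)·(-7−4) + 2·(4−(-6)) + (-5)·(-6−(-7))) = ½·(55 + 20 − 5) = 35.
[B_1B_2M] = ½·((-5)·(-7−(-12/5)) + 2·(-12/5−(-6)) + (-11/5)·(-6−(-7))) = ½·(23 + 36/5 − 11/5) = 14, so the ratio is 14/35 = 2/5.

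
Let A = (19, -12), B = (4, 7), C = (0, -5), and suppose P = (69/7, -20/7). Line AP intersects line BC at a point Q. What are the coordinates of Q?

Barycentric coordinates of P with respect to ABC: (3/7, 3/7, 1/7).
On side BC the A-coordinate is zero; dropping P's A-weight 3/7 and renormalizing the remaining 3/7 : 1/7 gives weights 3/4, 1/4 on B, C.
Q = (3/4)·(4, 7) + (1/4)·(0, -5) = (3, 4).

(3, 4)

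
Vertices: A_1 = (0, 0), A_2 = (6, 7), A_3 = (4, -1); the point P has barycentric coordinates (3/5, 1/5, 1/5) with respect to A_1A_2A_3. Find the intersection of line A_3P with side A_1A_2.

(3/2, 7/4)

Line A_3P meets A_1A_2 where the A_3-coordinate vanishes; zeroing P's A_3-weight and renormalizing leaves A_1, A_2-weights 3/5 : 1/5 → (3/4, 1/4).
So Q = (3/4)·A_1 + (1/4)·A_2 = (3/2, 7/4).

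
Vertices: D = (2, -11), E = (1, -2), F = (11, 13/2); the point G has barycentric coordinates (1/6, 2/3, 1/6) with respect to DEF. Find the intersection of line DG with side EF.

(3, -3/10)

Line DG meets EF where the D-coordinate vanishes; zeroing G's D-weight and renormalizing leaves E, F-weights 2/3 : 1/6 → (4/5, 1/5).
So H = (4/5)·E + (1/5)·F = (3, -3/10).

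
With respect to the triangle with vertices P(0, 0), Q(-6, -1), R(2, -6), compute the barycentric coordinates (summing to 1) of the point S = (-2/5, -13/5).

Signed area of the reference triangle: [PQR] = ½·(0·(-1−(-6)) + (-6)·(-6−0) + 2·(0−(-1))) = ½·(0 + 36 + 2) = 19.
[SQR] = ½·((-2/5)·(-1−(-6)) + (-6)·(-6−(-13/5)) + 2·(-13/5−(-1))) = ½·(-2 + 102/5 − 16/5) = 38/5, so the P-coordinate is (38/5)/19 = 2/5.
[PSR] = ½·(0·(-13/5−(-6)) + (-2/5)·(-6−0) + 2·(0−(-13/5))) = ½·(0 + 12/5 + 26/5) = 19/5, so the Q-coordinate is 1/5.
[PQS] = ½·(0·(-1−(-13/5)) + (-6)·(-13/5−0) + (-2/5)·(0−(-1))) = ½·(0 + 78/5 − 2/5) = 38/5, so the R-coordinate is 2/5.

(2/5, 1/5, 2/5)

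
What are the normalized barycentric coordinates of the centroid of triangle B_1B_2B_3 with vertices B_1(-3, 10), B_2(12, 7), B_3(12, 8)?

The centroid is the average of the vertices, so each weight is 1/3.

(1/3, 1/3, 1/3)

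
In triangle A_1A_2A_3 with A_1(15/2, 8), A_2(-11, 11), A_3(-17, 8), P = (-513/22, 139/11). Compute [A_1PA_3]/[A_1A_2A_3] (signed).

[A_1A_2A_3] = ½·((15/2)·(11−8) + (-11)·(8−8) + (-17)·(8−11)) = ½·(45/2 + 0 + 51) = 147/4.
[A_1PA_3] = ½·((15/2)·(139/11−8) + (-513/22)·(8−8) + (-17)·(8−(139/11))) = ½·(765/22 + 0 + 867/11) = 2499/44, so the ratio is (2499/44)/(147/4) = 17/11.

17/11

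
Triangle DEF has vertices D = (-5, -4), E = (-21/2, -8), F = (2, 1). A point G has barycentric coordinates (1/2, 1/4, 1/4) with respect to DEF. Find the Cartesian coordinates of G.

G = (1/2)·D + (1/4)·E + (1/4)·F.
x-coordinate: (1/2)·(-5) + (1/4)·(-21/2) + (1/4)·2 = -37/8.
y-coordinate: (1/2)·(-4) + (1/4)·(-8) + (1/4)·1 = -15/4.

(-37/8, -15/4)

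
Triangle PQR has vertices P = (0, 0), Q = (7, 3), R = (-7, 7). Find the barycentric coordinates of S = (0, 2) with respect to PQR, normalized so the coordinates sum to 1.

Signed area of the reference triangle: [PQR] = ½·(0·(3−7) + 7·(7−0) + (-7)·(0−3)) = ½·(0 + 49 + 21) = 35.
[SQR] = ½·(0·(3−7) + 7·(7−2) + (-7)·(2−3)) = ½·(0 + 35 + 7) = 21, so the P-coordinate is 21/35 = 3/5.
[PSR] = ½·(0·(2−7) + 0·(7−0) + (-7)·(0−2)) = ½·(0 + 0 + 14) = 7, so the Q-coordinate is 1/5.
[PQS] = ½·(0·(3−2) + 7·(2−0) + 0·(0−3)) = ½·(0 + 14 + 0) = 7, so the R-coordinate is 1/5.

(3/5, 1/5, 1/5)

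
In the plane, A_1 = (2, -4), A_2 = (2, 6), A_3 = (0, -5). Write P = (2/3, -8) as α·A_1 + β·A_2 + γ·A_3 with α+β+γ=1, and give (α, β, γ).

(2/3, -1/3, 2/3)

Signed area of the reference triangle: [A_1A_2A_3] = ½·(2·(6−(-5)) + 2·(-5−(-4)) + 0·(-4−6)) = ½·(22 − 2 + 0) = 10.
[PA_2A_3] = ½·((2/3)·(6−(-5)) + 2·(-5−(-8)) + 0·(-8−6)) = ½·(22/3 + 6 + 0) = 20/3, so the A_1-coordinate is (20/3)/10 = 2/3.
[A_1PA_3] = ½·(2·(-8−(-5)) + (2/3)·(-5−(-4)) + 0·(-4−(-8))) = ½·(-6 − 2/3 + 0) = -10/3, so the A_2-coordinate is -1/3.
[A_1A_2P] = ½·(2·(6−(-8)) + 2·(-8−(-4)) + (2/3)·(-4−6)) = ½·(28 − 8 − 20/3) = 20/3, so the A_3-coordinate is 2/3.
Check: 2/3 − 1/3 + 2/3 = 1.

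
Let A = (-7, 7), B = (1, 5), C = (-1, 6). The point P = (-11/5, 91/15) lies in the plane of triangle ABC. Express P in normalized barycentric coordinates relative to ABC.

Signed area of the reference triangle: [ABC] = ½·((-7)·(5−6) + 1·(6−7) + (-1)·(7−5)) = ½·(7 − 1 − 2) = 2.
[PBC] = ½·((-11/5)·(5−6) + 1·(6−(91/15)) + (-1)·(91/15−5)) = ½·(11/5 − 1/15 − 16/15) = 8/15, so the A-coordinate is (8/15)/2 = 4/15.
[APC] = ½·((-7)·(91/15−6) + (-11/5)·(6−7) + (-1)·(7−(91/15))) = ½·(-7/15 + 11/5 − 14/15) = 2/5, so the B-coordinate is 1/5.
[ABP] = ½·((-7)·(5−(91/15)) + 1·(91/15−7) + (-11/5)·(7−5)) = ½·(112/15 − 14/15 − 22/5) = 16/15, so the C-coordinate is 8/15.

(4/15, 1/5, 8/15)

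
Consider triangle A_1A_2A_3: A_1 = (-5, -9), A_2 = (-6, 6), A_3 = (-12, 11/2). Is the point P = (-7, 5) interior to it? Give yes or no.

yes

Barycentric coordinates of P: (11/181, 138/181, 32/181).
The three coordinates are positive, positive, positive; a point is interior exactly when all three are positive.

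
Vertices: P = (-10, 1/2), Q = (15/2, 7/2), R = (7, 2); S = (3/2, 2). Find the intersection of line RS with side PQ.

(-5/4, 2)

Barycentric coordinates of S with respect to PQR: (1/3, 1/3, 1/3).
On side PQ the R-coordinate is zero; dropping S's R-weight 1/3 and renormalizing the remaining 1/3 : 1/3 gives weights 1/2, 1/2 on P, Q.
T = (1/2)·(-10, 1/2) + (1/2)·(15/2, 7/2) = (-5/4, 2).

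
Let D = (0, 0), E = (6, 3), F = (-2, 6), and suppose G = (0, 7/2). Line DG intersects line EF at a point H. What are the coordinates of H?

Barycentric coordinates of G with respect to DEF: (1/3, 1/6, 1/2).
On side EF the D-coordinate is zero; dropping G's D-weight 1/3 and renormalizing the remaining 1/6 : 1/2 gives weights 1/4, 3/4 on E, F.
H = (1/4)·(6, 3) + (3/4)·(-2, 6) = (0, 21/4).

(0, 21/4)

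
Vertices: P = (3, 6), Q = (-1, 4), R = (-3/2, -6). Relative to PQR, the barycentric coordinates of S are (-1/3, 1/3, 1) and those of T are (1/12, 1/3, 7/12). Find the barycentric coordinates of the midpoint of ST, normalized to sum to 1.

(-1/8, 1/3, 19/24)

Since both coordinate triples sum to 1, the midpoint's barycentrics are the componentwise average.
(-1/3+1/12)/2 = -1/8; similarly 1/3 and 19/24.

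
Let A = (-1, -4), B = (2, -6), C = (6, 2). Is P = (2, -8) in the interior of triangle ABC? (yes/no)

Barycentric coordinates of P: (-1/4, 23/16, -3/16).
The three coordinates are negative, positive, negative; a point is interior exactly when all three are positive.

no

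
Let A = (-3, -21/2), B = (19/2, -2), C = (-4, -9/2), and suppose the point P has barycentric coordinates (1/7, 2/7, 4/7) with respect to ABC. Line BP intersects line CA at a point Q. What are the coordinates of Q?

(-19/5, -57/10)

Line BP meets CA where the B-coordinate vanishes; zeroing P's B-weight and renormalizing leaves C, A-weights 4/7 : 1/7 → (4/5, 1/5).
So Q = (4/5)·C + (1/5)·A = (-19/5, -57/10).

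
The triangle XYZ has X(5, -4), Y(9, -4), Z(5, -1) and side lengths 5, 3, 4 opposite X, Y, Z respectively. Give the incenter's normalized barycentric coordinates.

The incenter has barycentric coordinates proportional to the opposite side lengths: (5 : 3 : 4).
Normalizing by 5+3+4 = 12 gives (5/12, 1/4, 1/3).

(5/12, 1/4, 1/3)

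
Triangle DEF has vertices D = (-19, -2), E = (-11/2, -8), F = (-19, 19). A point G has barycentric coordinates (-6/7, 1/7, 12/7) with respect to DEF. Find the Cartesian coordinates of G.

G = (-6/7)·D + (1/7)·E + (12/7)·F.
x-coordinate: (-6/7)·(-19) + (1/7)·(-11/2) + (12/7)·(-19) = -239/14.
y-coordinate: (-6/7)·(-2) + (1/7)·(-8) + (12/7)·19 = 232/7.

(-239/14, 232/7)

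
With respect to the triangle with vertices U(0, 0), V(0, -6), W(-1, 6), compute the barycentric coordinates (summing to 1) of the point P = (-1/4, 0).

(1/2, 1/4, 1/4)

Signed area of the reference triangle: [UVW] = ½·(0·(-6−6) + 0·(6−0) + (-1)·(0−(-6))) = ½·(0 + 0 − 6) = -3.
[PVW] = ½·((-1/4)·(-6−6) + 0·(6−0) + (-1)·(0−(-6))) = ½·(3 + 0 − 6) = -3/2, so the U-coordinate is (-3/2)/(-3) = 1/2.
[UPW] = ½·(0·(0−6) + (-1/4)·(6−0) + (-1)·(0−0)) = ½·(0 − 3/2 + 0) = -3/4, so the V-coordinate is 1/4.
[UVP] = ½·(0·(-6−0) + 0·(0−0) + (-1/4)·(0−(-6))) = ½·(0 + 0 − 3/2) = -3/4, so the W-coordinate is 1/4.
Check: 1/2 + 1/4 + 1/4 = 1.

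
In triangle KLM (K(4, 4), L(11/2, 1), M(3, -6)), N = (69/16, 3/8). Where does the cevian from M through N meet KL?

Barycentric coordinates of N with respect to KLM: (3/8, 3/8, 1/4).
On side KL the M-coordinate is zero; dropping N's M-weight 1/4 and renormalizing the remaining 3/8 : 3/8 gives weights 1/2, 1/2 on K, L.
J = (1/2)·(4, 4) + (1/2)·(11/2, 1) = (19/4, 5/2).

(19/4, 5/2)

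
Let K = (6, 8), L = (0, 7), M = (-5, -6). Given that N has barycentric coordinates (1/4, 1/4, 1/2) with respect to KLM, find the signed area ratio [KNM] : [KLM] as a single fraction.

1/4

The signed ratio [KNM]/[KLM] equals the barycentric coordinate of N at vertex L, which is 1/4.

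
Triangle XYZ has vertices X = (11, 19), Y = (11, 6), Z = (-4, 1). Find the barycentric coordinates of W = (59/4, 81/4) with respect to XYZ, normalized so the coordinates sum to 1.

(1, 1/4, -1/4)

Signed area of the reference triangle: [XYZ] = ½·(11·(6−1) + 11·(1−19) + (-4)·(19−6)) = ½·(55 − 198 − 52) = -195/2.
[WYZ] = ½·((59/4)·(6−1) + 11·(1−(81/4)) + (-4)·(81/4−6)) = ½·(295/4 − 847/4 − 57) = -195/2, so the X-coordinate is (-195/2)/(-195/2) = 1.
[XWZ] = ½·(11·(81/4−1) + (59/4)·(1−19) + (-4)·(19−(81/4))) = ½·(847/4 − 531/2 + 5) = -195/8, so the Y-coordinate is 1/4.
[XYW] = ½·(11·(6−(81/4)) + 11·(81/4−19) + (59/4)·(19−6)) = ½·(-627/4 + 55/4 + 767/4) = 195/8, so the Z-coordinate is -1/4.
Check: 1 + 1/4 − 1/4 = 1.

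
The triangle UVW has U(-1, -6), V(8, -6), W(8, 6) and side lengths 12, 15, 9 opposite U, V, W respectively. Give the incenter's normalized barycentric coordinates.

The incenter has barycentric coordinates proportional to the opposite side lengths: (12 : 15 : 9).
Normalizing by 12+15+9 = 36 gives (1/3, 5/12, 1/4).

(1/3, 5/12, 1/4)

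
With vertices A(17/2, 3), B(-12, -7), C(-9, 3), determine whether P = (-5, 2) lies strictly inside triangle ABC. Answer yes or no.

Barycentric coordinates of P: (43/175, 1/10, 229/350).
The three coordinates are positive, positive, positive; a point is interior exactly when all three are positive.

yes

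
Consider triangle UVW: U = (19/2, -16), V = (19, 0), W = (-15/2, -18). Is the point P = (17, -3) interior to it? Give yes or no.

Barycentric coordinates of P: (87/506, 206/253, 7/506).
The three coordinates are positive, positive, positive; a point is interior exactly when all three are positive.

yes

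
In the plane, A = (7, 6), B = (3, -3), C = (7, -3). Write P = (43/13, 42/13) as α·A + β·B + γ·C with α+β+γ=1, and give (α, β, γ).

(9/13, 12/13, -8/13)

Signed area of the reference triangle: [ABC] = ½·(7·(-3−(-3)) + 3·(-3−6) + 7·(6−(-3))) = ½·(0 − 27 + 63) = 18.
[PBC] = ½·((43/13)·(-3−(-3)) + 3·(-3−(42/13)) + 7·(42/13−(-3))) = ½·(0 − 243/13 + 567/13) = 162/13, so the A-coordinate is (162/13)/18 = 9/13.
[APC] = ½·(7·(42/13−(-3)) + (43/13)·(-3−6) + 7·(6−(42/13))) = ½·(567/13 − 387/13 + 252/13) = 216/13, so the B-coordinate is 12/13.
[ABP] = ½·(7·(-3−(42/13)) + 3·(42/13−6) + (43/13)·(6−(-3))) = ½·(-567/13 − 108/13 + 387/13) = -144/13, so the C-coordinate is -8/13.
Check: 9/13 + 12/13 − 8/13 = 1.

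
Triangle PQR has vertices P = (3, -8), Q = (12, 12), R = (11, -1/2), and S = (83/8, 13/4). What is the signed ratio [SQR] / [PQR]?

1/8

[PQR] = ½·(3·(12−(-1/2)) + 12·(-1/2−(-8)) + 11·(-8−12)) = ½·(75/2 + 90 − 220) = -185/4.
[SQR] = ½·((83/8)·(12−(-1/2)) + 12·(-1/2−(13/4)) + 11·(13/4−12)) = ½·(2075/16 − 45 − 385/4) = -185/32, so the ratio is (-185/32)/(-185/4) = 1/8.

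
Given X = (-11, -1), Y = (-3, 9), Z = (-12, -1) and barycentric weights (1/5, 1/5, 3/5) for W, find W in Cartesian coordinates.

W = (1/5)·X + (1/5)·Y + (3/5)·Z.
x-coordinate: (1/5)·(-11) + (1/5)·(-3) + (3/5)·(-12) = -10.
y-coordinate: (1/5)·(-1) + (1/5)·9 + (3/5)·(-1) = 1.

(-10, 1)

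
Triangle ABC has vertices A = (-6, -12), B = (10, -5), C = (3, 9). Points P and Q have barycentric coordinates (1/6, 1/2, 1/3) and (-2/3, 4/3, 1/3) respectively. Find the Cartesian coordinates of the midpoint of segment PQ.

Barycentric coordinates of the midpoint are the average: (-1/4, 11/12, 1/3).
Converting: (-1/4)·A + (11/12)·B + (1/3)·C = (35/3, 17/12).

(35/3, 17/12)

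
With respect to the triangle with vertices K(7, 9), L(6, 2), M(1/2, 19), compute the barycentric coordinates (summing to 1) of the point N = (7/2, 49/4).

Signed area of the reference triangle: [KLM] = ½·(7·(2−19) + 6·(19−9) + (1/2)·(9−2)) = ½·(-119 + 60 + 7/2) = -111/4.
[NLM] = ½·((7/2)·(2−19) + 6·(19−(49/4)) + (1/2)·(49/4−2)) = ½·(-119/2 + 81/2 + 41/8) = -111/16, so the K-coordinate is (-111/16)/(-111/4) = 1/4.
[KNM] = ½·(7·(49/4−19) + (7/2)·(19−9) + (1/2)·(9−(49/4))) = ½·(-189/4 + 35 − 13/8) = -111/16, so the L-coordinate is 1/4.
[KLN] = ½·(7·(2−(49/4)) + 6·(49/4−9) + (7/2)·(9−2)) = ½·(-287/4 + 39/2 + 49/2) = -111/8, so the M-coordinate is 1/2.

(1/4, 1/4, 1/2)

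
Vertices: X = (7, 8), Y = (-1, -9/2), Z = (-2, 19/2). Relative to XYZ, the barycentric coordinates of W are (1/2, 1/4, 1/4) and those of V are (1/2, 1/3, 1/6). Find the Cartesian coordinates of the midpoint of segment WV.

(67/24, 14/3)

Barycentric coordinates of the midpoint are the average: (1/2, 7/24, 5/24).
Converting: (1/2)·X + (7/24)·Y + (5/24)·Z = (67/24, 14/3).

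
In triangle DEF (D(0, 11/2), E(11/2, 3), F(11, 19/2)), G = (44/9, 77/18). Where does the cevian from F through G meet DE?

(33/8, 29/8)

Barycentric coordinates of G with respect to DEF: (2/9, 2/3, 1/9).
On side DE the F-coordinate is zero; dropping G's F-weight 1/9 and renormalizing the remaining 2/9 : 2/3 gives weights 1/4, 3/4 on D, E.
H = (1/4)·(0, 11/2) + (3/4)·(11/2, 3) = (33/8, 29/8).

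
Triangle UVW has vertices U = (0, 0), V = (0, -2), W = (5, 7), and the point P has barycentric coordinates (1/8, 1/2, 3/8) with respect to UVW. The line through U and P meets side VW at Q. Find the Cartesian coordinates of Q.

(15/7, 13/7)

Line UP meets VW where the U-coordinate vanishes; zeroing P's U-weight and renormalizing leaves V, W-weights 1/2 : 3/8 → (4/7, 3/7).
So Q = (4/7)·V + (3/7)·W = (15/7, 13/7).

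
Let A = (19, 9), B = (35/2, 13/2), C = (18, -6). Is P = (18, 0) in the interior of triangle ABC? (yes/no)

Barycentric coordinates of P: (3/20, 3/10, 11/20).
The three coordinates are positive, positive, positive; a point is interior exactly when all three are positive.

yes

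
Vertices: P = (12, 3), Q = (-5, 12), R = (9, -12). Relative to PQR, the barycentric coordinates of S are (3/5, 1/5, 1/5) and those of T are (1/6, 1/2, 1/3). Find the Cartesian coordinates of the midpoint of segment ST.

Barycentric coordinates of the midpoint are the average: (23/60, 7/20, 4/15).
Converting: (23/60)·P + (7/20)·Q + (4/15)·R = (21/4, 43/20).

(21/4, 43/20)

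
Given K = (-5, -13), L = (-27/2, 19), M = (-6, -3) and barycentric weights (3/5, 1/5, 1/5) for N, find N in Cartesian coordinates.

N = (3/5)·K + (1/5)·L + (1/5)·M.
x-coordinate: (3/5)·(-5) + (1/5)·(-27/2) + (1/5)·(-6) = -69/10.
y-coordinate: (3/5)·(-13) + (1/5)·19 + (1/5)·(-3) = -23/5.

(-69/10, -23/5)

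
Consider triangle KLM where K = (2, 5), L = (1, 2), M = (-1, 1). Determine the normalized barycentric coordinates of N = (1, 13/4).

(1/2, 1/4, 1/4)

Signed area of the reference triangle: [KLM] = ½·(2·(2−1) + 1·(1−5) + (-1)·(5−2)) = ½·(2 − 4 − 3) = -5/2.
[NLM] = ½·(1·(2−1) + 1·(1−(13/4)) + (-1)·(13/4−2)) = ½·(1 − 9/4 − 5/4) = -5/4, so the K-coordinate is (-5/4)/(-5/2) = 1/2.
[KNM] = ½·(2·(13/4−1) + 1·(1−5) + (-1)·(5−(13/4))) = ½·(9/2 − 4 − 7/4) = -5/8, so the L-coordinate is 1/4.
[KLN] = ½·(2·(2−(13/4)) + 1·(13/4−5) + 1·(5−2)) = ½·(-5/2 − 7/4 + 3) = -5/8, so the M-coordinate is 1/4.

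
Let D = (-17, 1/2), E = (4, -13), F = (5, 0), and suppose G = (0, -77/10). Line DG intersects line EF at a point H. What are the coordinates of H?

(17/4, -39/4)

Barycentric coordinates of G with respect to DEF: (1/5, 3/5, 1/5).
On side EF the D-coordinate is zero; dropping G's D-weight 1/5 and renormalizing the remaining 3/5 : 1/5 gives weights 3/4, 1/4 on E, F.
H = (3/4)·(4, -13) + (1/4)·(5, 0) = (17/4, -39/4).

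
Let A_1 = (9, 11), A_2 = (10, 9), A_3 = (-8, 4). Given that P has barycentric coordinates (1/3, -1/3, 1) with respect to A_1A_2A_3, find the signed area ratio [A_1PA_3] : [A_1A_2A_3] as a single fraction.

The signed ratio [A_1PA_3]/[A_1A_2A_3] equals the barycentric coordinate of P at vertex A_2, which is -1/3.

-1/3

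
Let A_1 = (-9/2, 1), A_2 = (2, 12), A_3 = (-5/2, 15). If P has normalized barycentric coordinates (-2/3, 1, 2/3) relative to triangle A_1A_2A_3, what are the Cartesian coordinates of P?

P = (-2/3)·A_1 + 1·A_2 + (2/3)·A_3.
x-coordinate: (-2/3)·(-9/2) + 1·2 + (2/3)·(-5/2) = 10/3.
y-coordinate: (-2/3)·1 + 1·12 + (2/3)·15 = 64/3.

(10/3, 64/3)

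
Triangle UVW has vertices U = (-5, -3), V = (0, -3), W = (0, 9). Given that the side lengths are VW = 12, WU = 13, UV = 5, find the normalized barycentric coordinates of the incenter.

(2/5, 13/30, 1/6)

The incenter has barycentric coordinates proportional to the opposite side lengths: (12 : 13 : 5).
Normalizing by 12+13+5 = 30 gives (2/5, 13/30, 1/6).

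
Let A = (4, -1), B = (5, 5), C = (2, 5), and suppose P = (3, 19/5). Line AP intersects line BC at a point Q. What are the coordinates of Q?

(11/4, 5)

Barycentric coordinates of P with respect to ABC: (1/5, 1/5, 3/5).
On side BC the A-coordinate is zero; dropping P's A-weight 1/5 and renormalizing the remaining 1/5 : 3/5 gives weights 1/4, 3/4 on B, C.
Q = (1/4)·(5, 5) + (3/4)·(2, 5) = (11/4, 5).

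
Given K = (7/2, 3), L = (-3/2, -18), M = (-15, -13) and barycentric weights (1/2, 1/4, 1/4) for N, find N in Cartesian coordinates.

(-19/8, -25/4)

N = (1/2)·K + (1/4)·L + (1/4)·M.
x-coordinate: (1/2)·(7/2) + (1/4)·(-3/2) + (1/4)·(-15) = -19/8.
y-coordinate: (1/2)·3 + (1/4)·(-18) + (1/4)·(-13) = -25/4.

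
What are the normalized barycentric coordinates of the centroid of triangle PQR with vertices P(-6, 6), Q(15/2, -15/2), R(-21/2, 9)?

The centroid is the average of the vertices, so each weight is 1/3.

(1/3, 1/3, 1/3)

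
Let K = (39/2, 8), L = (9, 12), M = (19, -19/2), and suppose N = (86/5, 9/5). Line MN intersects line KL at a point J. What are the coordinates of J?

(16, 28/3)

Barycentric coordinates of N with respect to KLM: (2/5, 1/5, 2/5).
On side KL the M-coordinate is zero; dropping N's M-weight 2/5 and renormalizing the remaining 2/5 : 1/5 gives weights 2/3, 1/3 on K, L.
J = (2/3)·(39/2, 8) + (1/3)·(9, 12) = (16, 28/3).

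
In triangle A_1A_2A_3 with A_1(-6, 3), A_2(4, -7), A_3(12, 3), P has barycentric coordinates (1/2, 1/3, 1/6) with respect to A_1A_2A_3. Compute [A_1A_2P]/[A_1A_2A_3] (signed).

The signed ratio [A_1A_2P]/[A_1A_2A_3] equals the barycentric coordinate of P at vertex A_3, which is 1/6.

1/6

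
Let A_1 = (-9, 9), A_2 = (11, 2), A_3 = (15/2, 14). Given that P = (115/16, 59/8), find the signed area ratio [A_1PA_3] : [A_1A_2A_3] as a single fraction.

[A_1A_2A_3] = ½·((-9)·(2−14) + 11·(14−9) + (15/2)·(9−2)) = ½·(108 + 55 + 105/2) = 431/4.
[A_1PA_3] = ½·((-9)·(59/8−14) + (115/16)·(14−9) + (15/2)·(9−(59/8))) = ½·(477/8 + 575/16 + 195/16) = 431/8, so the ratio is (431/8)/(431/4) = 1/2.

1/2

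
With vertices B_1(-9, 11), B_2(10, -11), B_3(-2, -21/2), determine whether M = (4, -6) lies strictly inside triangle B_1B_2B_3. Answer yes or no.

yes

Barycentric coordinates of M: (114/509, 321/509, 74/509).
The three coordinates are positive, positive, positive; a point is interior exactly when all three are positive.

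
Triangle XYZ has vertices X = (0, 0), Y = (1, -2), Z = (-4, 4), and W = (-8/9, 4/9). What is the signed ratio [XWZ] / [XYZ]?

[XYZ] = ½·(0·(-2−4) + 1·(4−0) + (-4)·(0−(-2))) = ½·(0 + 4 − 8) = -2.
[XWZ] = ½·(0·(4/9−4) + (-8/9)·(4−0) + (-4)·(0−(4/9))) = ½·(0 − 32/9 + 16/9) = -8/9, so the ratio is (-8/9)/(-2) = 4/9.

4/9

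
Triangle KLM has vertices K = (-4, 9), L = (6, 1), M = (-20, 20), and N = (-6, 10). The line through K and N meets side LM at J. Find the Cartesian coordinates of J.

Barycentric coordinates of N with respect to KLM: (1/3, 1/3, 1/3).
On side LM the K-coordinate is zero; dropping N's K-weight 1/3 and renormalizing the remaining 1/3 : 1/3 gives weights 1/2, 1/2 on L, M.
J = (1/2)·(6, 1) + (1/2)·(-20, 20) = (-7, 21/2).

(-7, 21/2)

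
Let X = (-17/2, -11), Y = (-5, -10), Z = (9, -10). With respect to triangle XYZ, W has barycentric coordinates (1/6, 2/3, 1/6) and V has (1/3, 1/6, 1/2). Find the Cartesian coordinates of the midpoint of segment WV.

(-29/24, -41/4)

Barycentric coordinates of the midpoint are the average: (1/4, 5/12, 1/3).
Converting: (1/4)·X + (5/12)·Y + (1/3)·Z = (-29/24, -41/4).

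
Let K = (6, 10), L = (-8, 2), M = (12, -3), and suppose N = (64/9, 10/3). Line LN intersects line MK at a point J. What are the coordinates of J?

Barycentric coordinates of N with respect to KLM: (4/9, 1/9, 4/9).
On side MK the L-coordinate is zero; dropping N's L-weight 1/9 and renormalizing the remaining 4/9 : 4/9 gives weights 1/2, 1/2 on M, K.
J = (1/2)·(12, -3) + (1/2)·(6, 10) = (9, 7/2).

(9, 7/2)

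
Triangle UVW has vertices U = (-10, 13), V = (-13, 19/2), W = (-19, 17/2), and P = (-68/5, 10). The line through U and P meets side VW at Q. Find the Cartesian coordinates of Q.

(-29/2, 37/4)

Barycentric coordinates of P with respect to UVW: (1/5, 3/5, 1/5).
On side VW the U-coordinate is zero; dropping P's U-weight 1/5 and renormalizing the remaining 3/5 : 1/5 gives weights 3/4, 1/4 on V, W.
Q = (3/4)·(-13, 19/2) + (1/4)·(-19, 17/2) = (-29/2, 37/4).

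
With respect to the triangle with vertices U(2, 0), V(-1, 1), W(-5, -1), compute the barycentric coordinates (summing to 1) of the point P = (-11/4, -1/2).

(1/4, 1/8, 5/8)

Signed area of the reference triangle: [UVW] = ½·(2·(1−(-1)) + (-1)·(-1−0) + (-5)·(0−1)) = ½·(4 + 1 + 5) = 5.
[PVW] = ½·((-11/4)·(1−(-1)) + (-1)·(-1−(-1/2)) + (-5)·(-1/2−1)) = ½·(-11/2 + 1/2 + 15/2) = 5/4, so the U-coordinate is (5/4)/5 = 1/4.
[UPW] = ½·(2·(-1/2−(-1)) + (-11/4)·(-1−0) + (-5)·(0−(-1/2))) = ½·(1 + 11/4 − 5/2) = 5/8, so the V-coordinate is 1/8.
[UVP] = ½·(2·(1−(-1/2)) + (-1)·(-1/2−0) + (-11/4)·(0−1)) = ½·(3 + 1/2 + 11/4) = 25/8, so the W-coordinate is 5/8.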